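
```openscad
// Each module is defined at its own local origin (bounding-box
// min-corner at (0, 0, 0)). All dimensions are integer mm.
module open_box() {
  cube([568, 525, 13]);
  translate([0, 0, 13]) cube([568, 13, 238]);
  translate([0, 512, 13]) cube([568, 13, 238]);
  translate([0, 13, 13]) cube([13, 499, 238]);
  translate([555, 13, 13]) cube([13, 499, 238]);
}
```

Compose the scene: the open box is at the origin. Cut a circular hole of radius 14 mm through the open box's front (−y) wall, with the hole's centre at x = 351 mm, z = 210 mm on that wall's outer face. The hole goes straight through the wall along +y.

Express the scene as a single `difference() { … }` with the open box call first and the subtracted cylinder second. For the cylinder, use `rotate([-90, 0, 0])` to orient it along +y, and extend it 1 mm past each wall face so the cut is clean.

difference() {
  open_box();
  translate([351, -1, 210]) rotate([-90, 0, 0]) cylinder(h = 15, r = 14);
}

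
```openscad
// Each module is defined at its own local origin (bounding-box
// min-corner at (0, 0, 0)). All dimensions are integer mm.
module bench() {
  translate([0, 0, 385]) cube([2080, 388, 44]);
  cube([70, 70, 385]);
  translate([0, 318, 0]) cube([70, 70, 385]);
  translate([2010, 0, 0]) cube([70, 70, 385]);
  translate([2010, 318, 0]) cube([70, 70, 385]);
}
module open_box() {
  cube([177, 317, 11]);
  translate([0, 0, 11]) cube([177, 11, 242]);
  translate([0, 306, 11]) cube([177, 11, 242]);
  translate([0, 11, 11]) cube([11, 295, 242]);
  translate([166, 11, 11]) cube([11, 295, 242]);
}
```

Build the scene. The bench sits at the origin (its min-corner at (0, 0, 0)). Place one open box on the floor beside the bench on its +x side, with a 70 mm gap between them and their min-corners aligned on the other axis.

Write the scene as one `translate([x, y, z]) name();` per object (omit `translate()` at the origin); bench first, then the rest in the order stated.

bench();
translate([2150, 0, 0]) open_box();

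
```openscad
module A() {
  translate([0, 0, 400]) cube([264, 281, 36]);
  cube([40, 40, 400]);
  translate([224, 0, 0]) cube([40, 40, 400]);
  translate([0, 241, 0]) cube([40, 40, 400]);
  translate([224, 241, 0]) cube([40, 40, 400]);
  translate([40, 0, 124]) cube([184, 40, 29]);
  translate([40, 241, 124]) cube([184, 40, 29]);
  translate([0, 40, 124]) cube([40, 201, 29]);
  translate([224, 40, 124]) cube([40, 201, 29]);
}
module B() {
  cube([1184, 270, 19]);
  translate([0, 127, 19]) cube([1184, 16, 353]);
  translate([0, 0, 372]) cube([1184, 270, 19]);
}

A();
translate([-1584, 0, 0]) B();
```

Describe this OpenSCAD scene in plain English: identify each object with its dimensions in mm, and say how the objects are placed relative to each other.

A is a simple wooden stool: a rectangular seat 264 mm (x) by 281 mm (y), 36 mm thick, top face at z = 436 mm, on four square legs, each 40×40 mm in cross-section. The legs rest on z = 0, each flush with a corner of the seat. Four stretchers, 40 mm wide and 29 mm tall, connect adjacent legs with their undersides at z = 124 mm, each running between the inner faces of the legs it joins and aligned with the legs' outer faces on the other axis.

B is an I-beam lying along x, 1184 mm long. Overall section height 391 mm. Two flanges 270 mm wide (y) and 19 mm thick, one on the floor and one at the top; a web 16 mm thick runs between them, centred on the flange width.

The I-beam is on the floor beside the stool on its −x side.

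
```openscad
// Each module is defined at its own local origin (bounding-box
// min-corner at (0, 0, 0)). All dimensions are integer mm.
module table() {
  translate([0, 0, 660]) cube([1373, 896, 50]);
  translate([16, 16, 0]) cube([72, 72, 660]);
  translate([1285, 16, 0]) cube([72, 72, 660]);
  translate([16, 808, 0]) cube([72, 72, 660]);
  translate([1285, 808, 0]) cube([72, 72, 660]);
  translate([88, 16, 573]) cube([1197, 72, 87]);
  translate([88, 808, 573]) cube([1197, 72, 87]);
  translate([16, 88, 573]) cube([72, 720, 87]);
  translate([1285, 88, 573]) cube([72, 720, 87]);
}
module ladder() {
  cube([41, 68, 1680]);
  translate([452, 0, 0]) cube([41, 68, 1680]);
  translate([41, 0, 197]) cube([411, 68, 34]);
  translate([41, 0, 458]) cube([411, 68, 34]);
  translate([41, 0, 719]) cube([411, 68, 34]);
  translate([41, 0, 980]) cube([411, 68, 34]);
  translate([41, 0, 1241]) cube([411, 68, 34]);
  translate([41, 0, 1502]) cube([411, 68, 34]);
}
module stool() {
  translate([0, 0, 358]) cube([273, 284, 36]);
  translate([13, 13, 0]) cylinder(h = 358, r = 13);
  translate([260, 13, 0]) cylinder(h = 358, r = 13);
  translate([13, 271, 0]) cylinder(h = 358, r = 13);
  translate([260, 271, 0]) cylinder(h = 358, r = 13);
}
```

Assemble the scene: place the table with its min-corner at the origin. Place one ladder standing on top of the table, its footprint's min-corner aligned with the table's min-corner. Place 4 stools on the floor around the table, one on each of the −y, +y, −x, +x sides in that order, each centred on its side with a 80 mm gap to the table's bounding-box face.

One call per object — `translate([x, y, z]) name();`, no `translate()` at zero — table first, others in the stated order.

table();
translate([0, 0, 710]) ladder();
translate([550, -364, 0]) stool();
translate([550, 976, 0]) stool();
translate([-353, 306, 0]) stool();
translate([1453, 306, 0]) stool();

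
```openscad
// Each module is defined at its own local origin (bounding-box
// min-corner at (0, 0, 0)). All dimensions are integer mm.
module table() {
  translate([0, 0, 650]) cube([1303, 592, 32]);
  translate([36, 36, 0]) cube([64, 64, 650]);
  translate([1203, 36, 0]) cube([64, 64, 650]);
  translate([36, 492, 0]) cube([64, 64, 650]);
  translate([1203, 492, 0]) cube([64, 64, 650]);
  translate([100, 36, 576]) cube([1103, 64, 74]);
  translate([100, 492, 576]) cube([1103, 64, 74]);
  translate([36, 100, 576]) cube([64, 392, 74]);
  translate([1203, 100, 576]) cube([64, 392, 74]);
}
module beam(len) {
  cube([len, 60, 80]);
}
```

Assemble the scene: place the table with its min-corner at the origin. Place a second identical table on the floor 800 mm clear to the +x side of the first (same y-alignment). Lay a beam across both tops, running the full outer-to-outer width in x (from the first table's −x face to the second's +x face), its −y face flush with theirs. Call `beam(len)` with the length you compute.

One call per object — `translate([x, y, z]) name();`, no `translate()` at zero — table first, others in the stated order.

table();
translate([2103, 0, 0]) table();
translate([0, 0, 682]) beam(3406);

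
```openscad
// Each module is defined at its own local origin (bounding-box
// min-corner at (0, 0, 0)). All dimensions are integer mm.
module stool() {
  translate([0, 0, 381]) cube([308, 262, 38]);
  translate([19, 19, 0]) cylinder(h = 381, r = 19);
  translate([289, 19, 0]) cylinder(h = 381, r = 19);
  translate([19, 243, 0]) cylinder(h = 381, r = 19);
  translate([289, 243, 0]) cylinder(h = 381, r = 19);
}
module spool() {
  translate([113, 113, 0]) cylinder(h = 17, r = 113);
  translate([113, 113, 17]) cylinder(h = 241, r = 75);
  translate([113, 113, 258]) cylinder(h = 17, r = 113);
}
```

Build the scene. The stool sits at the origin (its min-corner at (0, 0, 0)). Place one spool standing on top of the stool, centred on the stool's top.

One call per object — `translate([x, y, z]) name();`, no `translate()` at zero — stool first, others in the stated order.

stool();
translate([41, 18, 419]) spool();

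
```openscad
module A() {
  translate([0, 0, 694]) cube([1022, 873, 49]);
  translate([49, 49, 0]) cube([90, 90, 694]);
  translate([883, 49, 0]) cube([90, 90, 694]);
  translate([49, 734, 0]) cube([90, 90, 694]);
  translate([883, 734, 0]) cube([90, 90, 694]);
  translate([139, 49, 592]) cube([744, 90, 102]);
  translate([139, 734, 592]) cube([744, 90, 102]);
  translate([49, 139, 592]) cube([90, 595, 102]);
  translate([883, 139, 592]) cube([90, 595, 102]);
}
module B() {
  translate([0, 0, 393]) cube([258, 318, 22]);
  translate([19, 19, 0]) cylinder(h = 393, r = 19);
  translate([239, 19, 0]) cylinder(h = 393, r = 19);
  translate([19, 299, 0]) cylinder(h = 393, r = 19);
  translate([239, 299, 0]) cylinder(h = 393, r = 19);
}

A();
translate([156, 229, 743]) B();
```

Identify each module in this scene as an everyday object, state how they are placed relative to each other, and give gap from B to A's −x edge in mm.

The stool's min-x is at 156; the table's min-x is 0; gap = 156 mm.

A is a table. B is a stool. The stool is on top of the table. The gap from the stool to the table's −x edge is 156 mm.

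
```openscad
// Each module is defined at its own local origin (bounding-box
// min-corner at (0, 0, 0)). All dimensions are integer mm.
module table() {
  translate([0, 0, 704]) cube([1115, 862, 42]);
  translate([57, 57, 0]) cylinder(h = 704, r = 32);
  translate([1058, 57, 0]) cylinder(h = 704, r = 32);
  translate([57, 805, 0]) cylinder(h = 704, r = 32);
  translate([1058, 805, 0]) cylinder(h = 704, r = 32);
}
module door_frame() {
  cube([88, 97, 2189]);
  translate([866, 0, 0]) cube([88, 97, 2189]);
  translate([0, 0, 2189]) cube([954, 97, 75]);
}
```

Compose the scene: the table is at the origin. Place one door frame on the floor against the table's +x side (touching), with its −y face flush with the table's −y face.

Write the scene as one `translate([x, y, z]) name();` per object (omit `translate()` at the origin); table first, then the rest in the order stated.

table();
translate([1115, 0, 0]) door_frame();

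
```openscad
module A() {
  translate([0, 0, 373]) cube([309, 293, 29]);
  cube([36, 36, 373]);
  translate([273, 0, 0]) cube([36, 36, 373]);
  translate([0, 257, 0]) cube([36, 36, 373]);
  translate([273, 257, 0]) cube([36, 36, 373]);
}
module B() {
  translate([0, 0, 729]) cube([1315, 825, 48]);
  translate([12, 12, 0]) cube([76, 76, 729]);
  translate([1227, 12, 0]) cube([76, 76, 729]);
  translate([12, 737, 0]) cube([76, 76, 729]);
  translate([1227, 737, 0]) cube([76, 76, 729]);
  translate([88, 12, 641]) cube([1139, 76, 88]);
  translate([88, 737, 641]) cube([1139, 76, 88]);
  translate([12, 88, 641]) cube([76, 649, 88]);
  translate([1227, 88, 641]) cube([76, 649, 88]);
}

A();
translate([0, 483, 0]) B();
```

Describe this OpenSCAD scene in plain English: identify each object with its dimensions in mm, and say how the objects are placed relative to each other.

A is a four-legged stool. The seat is a 309×293×29 mm slab whose top surface is at z = 402 mm; four square legs, each 36×36 mm in cross-section, run from the floor (z = 0) to the underside of the seat, each flush with a corner of the seat.

B is a table: top 1315 mm (x) × 825 mm (y), 48 mm thick, upper face at z = 777 mm, on four 76×76 mm square legs, each inset 12 mm from the nearest pair of top edges, running from z = 0 to the bottom of the top. Four apron rails, 76 mm thick and 88 mm tall, run between adjacent legs with their top edges flush with the underside of the top and their outer faces flush with the legs' outer faces.

The table is on the floor beside the stool on its +y side.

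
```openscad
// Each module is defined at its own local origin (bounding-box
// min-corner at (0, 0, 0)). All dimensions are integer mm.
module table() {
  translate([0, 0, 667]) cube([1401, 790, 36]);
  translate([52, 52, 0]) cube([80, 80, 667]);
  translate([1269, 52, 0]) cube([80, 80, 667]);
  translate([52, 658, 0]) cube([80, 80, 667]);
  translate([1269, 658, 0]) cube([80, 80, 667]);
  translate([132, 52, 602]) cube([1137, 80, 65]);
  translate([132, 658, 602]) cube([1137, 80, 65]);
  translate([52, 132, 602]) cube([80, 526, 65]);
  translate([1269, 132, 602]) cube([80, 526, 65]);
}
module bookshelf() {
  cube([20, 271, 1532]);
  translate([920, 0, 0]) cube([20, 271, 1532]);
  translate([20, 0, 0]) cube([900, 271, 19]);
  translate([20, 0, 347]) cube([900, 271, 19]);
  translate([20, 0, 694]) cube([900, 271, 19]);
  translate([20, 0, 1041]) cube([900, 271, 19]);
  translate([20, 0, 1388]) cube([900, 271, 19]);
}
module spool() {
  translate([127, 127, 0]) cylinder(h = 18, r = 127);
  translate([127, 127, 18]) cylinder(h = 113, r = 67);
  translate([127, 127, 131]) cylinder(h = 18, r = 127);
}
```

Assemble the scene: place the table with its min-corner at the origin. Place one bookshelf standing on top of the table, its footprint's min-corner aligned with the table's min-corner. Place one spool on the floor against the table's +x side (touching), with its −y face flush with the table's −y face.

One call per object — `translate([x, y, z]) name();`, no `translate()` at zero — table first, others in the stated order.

table();
translate([0, 0, 703]) bookshelf();
translate([1401, 0, 0]) spool();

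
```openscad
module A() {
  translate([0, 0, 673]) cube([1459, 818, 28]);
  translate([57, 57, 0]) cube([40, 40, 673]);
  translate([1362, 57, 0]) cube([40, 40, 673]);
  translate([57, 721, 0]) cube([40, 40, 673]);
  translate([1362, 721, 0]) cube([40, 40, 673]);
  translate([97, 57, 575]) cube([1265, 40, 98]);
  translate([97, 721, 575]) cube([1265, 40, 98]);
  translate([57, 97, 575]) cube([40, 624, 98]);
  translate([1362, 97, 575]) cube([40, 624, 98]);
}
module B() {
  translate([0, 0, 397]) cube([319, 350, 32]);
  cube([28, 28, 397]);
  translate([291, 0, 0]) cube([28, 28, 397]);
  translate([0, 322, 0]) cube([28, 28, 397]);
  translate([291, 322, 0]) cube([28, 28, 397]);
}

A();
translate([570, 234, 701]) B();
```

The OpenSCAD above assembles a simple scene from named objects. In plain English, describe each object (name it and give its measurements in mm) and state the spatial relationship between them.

A is a table: top 1459 mm (x) × 818 mm (y), 28 mm thick, upper face at z = 701 mm, on four 40×40 mm square legs, each inset 57 mm from the nearest pair of top edges, running from z = 0 to the bottom of the top. Four apron rails, 40 mm thick and 98 mm tall, run between adjacent legs with their top edges flush with the underside of the top and their outer faces flush with the legs' outer faces.

B is a four-legged stool. The seat is a 319×350×32 mm slab whose top surface is at z = 429 mm; four square legs, each 28×28 mm in cross-section, run from the floor (z = 0) to the underside of the seat, each flush with a corner of the seat.

The stool is on top of the table, centred.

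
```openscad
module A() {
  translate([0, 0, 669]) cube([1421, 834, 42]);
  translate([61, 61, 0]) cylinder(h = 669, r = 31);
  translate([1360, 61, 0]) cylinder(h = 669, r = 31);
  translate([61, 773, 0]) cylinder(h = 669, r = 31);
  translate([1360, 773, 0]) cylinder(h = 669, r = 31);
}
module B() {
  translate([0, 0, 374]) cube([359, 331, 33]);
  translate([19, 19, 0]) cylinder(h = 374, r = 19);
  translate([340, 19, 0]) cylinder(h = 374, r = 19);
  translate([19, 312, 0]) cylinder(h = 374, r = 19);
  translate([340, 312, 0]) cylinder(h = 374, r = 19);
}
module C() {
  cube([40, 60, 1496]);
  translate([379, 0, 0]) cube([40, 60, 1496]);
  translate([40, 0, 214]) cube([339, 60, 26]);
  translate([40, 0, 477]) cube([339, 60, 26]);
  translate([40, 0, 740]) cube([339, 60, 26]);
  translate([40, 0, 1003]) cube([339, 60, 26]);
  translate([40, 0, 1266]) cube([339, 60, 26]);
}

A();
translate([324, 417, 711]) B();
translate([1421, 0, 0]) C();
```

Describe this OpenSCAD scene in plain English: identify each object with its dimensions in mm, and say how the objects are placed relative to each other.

A is a table: top 1421 mm (x) × 834 mm (y), 42 mm thick, upper face at z = 711 mm, on four round legs of 62 mm diameter, each leg's bounding box inset 30 mm from the nearest pair of top edges, running from z = 0 to the bottom of the top.

B is a four-legged stool. The seat is 359×331 mm, 33 mm thick, top at z = 407 mm. It stands on four round legs, each 38 mm in diameter, from z = 0 to the seat underside, each leg's axis is inset half a diameter from the nearest pair of seat edges (so the leg's bounding box is flush with the corner).

C is a straight ladder. Two 40×60 mm vertical rails, 1496 mm tall, stand 419 mm apart (outside-to-outside) with their front faces coplanar on the −y side. 5 rungs, each 60 mm deep and 26 mm tall, span between the inner faces of the rails, front faces flush with the rails. The lowest rung's underside is at z = 214 mm and rungs are spaced 263 mm apart (underside to underside).

The stool is on top of the table. The ladder is against the table's +x side, with their −y faces flush.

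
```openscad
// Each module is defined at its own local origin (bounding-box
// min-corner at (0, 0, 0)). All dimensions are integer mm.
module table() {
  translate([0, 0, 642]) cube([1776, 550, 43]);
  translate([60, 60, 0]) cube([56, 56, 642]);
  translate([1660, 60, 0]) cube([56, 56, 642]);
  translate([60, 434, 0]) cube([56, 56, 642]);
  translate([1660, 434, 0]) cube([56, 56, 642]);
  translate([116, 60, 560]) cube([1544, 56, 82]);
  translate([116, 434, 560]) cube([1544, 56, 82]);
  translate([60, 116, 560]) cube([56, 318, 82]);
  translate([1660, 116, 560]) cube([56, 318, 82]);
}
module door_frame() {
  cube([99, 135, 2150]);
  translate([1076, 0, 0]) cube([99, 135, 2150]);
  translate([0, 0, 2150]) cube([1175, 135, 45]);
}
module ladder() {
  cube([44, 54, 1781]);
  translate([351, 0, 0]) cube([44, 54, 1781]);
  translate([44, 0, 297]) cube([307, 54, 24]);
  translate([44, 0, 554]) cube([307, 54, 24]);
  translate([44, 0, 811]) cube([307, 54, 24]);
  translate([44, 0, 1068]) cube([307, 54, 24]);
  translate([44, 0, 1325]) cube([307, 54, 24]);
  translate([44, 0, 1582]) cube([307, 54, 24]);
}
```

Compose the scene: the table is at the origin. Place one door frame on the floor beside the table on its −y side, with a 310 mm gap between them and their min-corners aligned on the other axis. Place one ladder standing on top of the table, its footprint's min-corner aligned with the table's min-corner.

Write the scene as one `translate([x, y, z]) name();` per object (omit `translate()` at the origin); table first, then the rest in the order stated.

table();
translate([0, -445, 0]) door_frame();
translate([0, 0, 685]) ladder();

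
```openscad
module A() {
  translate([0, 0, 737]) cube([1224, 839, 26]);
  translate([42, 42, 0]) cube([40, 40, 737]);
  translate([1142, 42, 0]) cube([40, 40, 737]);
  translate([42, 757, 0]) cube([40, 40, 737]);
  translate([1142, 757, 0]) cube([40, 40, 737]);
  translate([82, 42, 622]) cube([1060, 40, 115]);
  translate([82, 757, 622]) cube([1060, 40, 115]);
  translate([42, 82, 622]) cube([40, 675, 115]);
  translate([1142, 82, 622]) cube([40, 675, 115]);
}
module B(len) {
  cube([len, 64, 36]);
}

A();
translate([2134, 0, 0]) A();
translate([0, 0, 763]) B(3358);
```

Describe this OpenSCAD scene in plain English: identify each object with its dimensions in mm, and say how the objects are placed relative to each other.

A is a table with a 1224×839 mm rectangular top, 26 mm thick, top surface at z = 763 mm, supported by four 40×40 mm square legs, each inset 42 mm from the nearest pair of top edges, running from the floor. Four apron rails, 40 mm thick and 115 mm tall, run between adjacent legs with their top edges flush with the underside of the top and their outer faces flush with the legs' outer faces.

B is a rectangular beam 3358 mm long (x), 64 mm deep (y), 36 mm thick (z).

The beam spans the tops of two tables placed 910 mm apart, resting at z = 763 mm.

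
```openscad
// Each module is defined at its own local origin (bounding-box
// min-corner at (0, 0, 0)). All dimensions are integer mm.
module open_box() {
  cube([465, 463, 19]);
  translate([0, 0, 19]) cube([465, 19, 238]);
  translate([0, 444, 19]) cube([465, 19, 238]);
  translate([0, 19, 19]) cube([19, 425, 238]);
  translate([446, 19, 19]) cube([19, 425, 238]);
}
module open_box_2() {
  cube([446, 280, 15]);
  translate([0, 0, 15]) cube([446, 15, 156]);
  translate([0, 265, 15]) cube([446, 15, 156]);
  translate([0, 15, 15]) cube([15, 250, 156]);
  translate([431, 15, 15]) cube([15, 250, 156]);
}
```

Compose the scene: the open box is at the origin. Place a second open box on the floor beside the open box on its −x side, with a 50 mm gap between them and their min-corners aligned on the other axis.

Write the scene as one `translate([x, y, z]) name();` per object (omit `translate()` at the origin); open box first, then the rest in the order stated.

open_box();
translate([-496, 0, 0]) open_box_2();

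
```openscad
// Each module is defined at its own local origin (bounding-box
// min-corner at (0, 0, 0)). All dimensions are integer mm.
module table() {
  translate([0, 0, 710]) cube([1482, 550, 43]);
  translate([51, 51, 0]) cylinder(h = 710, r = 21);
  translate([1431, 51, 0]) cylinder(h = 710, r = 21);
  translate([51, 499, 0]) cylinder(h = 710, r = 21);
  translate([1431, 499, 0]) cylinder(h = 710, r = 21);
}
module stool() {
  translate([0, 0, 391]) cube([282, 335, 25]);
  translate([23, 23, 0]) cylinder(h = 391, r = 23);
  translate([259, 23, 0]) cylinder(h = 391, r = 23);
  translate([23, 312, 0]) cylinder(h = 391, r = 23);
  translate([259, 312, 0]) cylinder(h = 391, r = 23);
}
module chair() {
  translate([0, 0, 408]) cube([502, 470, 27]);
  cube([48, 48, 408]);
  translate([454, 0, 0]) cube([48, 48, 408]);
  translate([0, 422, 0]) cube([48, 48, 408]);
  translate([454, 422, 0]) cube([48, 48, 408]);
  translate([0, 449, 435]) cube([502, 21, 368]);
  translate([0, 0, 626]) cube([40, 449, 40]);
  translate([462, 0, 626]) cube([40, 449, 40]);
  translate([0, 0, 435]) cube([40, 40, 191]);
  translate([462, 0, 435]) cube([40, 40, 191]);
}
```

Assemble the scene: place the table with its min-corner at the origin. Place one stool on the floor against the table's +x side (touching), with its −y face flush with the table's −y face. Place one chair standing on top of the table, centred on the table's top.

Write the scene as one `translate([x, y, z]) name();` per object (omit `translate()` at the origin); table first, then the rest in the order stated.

table();
translate([1482, 0, 0]) stool();
translate([490, 40, 753]) chair();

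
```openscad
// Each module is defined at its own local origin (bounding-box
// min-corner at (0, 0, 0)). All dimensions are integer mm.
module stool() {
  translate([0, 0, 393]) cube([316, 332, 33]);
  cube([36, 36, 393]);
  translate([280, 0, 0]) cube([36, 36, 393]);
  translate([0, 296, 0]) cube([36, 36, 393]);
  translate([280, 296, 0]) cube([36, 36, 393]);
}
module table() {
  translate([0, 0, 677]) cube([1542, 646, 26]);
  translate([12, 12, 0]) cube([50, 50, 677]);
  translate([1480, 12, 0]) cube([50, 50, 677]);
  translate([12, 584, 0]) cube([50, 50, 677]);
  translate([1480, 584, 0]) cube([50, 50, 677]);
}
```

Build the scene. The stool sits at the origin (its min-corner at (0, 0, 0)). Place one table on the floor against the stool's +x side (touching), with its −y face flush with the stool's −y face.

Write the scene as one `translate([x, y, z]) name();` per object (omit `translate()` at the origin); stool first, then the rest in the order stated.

stool();
translate([316, 0, 0]) table();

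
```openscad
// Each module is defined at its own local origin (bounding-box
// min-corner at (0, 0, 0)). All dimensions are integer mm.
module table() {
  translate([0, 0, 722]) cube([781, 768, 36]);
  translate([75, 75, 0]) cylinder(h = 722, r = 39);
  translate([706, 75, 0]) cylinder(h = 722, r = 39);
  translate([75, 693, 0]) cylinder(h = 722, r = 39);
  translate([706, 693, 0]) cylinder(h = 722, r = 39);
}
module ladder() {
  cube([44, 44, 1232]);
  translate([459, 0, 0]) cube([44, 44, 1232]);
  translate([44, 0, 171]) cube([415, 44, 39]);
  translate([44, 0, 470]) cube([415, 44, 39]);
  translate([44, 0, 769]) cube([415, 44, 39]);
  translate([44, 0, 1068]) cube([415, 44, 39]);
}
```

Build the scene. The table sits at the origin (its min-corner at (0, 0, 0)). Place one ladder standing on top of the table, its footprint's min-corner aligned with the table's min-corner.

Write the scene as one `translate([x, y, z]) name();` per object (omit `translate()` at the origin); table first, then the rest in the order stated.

table();
translate([0, 0, 758]) ladder();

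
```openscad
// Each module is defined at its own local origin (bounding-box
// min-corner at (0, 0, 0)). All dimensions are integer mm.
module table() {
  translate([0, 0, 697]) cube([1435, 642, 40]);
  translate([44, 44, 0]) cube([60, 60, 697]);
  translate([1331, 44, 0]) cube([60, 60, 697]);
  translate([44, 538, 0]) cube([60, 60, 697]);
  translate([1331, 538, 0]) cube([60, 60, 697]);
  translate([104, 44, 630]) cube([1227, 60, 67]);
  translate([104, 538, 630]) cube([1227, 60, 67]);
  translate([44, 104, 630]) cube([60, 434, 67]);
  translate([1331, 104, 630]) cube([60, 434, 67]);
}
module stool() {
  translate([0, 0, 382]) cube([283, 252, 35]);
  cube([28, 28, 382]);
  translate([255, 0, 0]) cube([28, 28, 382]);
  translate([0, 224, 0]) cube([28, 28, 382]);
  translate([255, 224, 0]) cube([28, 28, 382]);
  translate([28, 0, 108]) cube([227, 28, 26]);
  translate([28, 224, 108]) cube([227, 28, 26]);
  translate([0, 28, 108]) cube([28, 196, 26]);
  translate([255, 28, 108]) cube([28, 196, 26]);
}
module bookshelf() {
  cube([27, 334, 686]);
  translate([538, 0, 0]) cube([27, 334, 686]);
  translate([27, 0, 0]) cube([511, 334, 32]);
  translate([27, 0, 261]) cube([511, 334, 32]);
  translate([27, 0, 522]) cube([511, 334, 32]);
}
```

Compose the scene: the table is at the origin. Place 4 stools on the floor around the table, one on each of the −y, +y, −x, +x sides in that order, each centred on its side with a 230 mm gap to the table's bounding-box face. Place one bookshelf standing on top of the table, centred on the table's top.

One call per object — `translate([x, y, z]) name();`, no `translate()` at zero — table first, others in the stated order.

table();
translate([576, -482, 0]) stool();
translate([576, 872, 0]) stool();
translate([-513, 195, 0]) stool();
translate([1665, 195, 0]) stool();
translate([435, 154, 737]) bookshelf();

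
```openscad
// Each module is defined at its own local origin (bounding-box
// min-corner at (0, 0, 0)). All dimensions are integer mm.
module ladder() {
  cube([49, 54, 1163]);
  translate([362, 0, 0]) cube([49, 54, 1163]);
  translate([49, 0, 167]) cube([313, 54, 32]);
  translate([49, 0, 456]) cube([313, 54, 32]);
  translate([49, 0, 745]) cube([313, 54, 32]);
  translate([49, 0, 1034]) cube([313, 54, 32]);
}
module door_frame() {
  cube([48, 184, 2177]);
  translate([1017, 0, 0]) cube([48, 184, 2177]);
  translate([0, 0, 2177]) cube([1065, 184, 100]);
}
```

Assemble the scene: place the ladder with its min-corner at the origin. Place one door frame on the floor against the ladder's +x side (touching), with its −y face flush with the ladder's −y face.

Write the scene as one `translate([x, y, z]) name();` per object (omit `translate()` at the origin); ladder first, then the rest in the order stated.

ladder();
translate([411, 0, 0]) door_frame();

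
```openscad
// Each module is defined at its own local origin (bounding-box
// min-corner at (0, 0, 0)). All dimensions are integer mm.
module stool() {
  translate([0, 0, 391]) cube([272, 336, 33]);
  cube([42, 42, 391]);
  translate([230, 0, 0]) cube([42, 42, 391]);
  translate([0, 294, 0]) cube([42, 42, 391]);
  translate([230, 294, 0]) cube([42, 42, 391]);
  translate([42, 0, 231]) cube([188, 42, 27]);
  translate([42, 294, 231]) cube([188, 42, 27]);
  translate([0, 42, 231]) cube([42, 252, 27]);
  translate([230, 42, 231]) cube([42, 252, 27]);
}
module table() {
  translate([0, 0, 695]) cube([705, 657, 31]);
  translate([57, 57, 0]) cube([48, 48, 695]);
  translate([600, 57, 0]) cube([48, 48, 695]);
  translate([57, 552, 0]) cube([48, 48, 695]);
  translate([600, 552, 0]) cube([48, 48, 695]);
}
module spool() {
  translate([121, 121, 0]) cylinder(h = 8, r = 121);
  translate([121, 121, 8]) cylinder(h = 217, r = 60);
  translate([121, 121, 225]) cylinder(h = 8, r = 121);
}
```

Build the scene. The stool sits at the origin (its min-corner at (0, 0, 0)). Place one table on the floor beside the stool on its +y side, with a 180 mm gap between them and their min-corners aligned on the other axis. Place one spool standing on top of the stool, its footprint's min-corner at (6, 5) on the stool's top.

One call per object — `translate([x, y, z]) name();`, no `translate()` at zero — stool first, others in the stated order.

stool();
translate([0, 516, 0]) table();
translate([6, 5, 424]) spool();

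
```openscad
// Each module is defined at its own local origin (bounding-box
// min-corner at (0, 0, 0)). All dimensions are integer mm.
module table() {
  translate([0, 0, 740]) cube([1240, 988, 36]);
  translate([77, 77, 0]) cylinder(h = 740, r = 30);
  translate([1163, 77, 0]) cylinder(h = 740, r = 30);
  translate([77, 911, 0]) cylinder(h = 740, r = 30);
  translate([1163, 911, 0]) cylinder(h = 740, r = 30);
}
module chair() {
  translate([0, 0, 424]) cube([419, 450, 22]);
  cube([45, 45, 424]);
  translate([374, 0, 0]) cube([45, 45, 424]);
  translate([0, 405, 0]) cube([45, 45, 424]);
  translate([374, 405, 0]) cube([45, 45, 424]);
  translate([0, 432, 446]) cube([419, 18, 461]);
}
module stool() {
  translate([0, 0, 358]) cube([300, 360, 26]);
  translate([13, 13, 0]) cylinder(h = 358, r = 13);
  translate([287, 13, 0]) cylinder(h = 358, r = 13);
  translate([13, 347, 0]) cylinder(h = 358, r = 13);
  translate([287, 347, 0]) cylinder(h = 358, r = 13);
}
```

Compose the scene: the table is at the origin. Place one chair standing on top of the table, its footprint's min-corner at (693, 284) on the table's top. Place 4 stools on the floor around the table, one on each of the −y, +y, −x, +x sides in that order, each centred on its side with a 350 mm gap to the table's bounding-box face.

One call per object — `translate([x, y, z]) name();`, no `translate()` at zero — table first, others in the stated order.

table();
translate([693, 284, 776]) chair();
translate([470, -710, 0]) stool();
translate([470, 1338, 0]) stool();
translate([-650, 314, 0]) stool();
translate([1590, 314, 0]) stool();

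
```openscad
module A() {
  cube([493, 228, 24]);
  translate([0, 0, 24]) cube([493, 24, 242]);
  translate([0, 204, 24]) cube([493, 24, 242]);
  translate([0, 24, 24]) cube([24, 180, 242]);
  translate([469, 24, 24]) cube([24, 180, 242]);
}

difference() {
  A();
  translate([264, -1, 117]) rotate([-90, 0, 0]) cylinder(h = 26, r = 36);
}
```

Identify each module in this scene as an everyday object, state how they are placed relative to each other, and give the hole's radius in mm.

A is an open box. The open box has a circular hole through its front wall. The hole's radius is 36 mm.

The subtracted cylinder has r = 36 mm.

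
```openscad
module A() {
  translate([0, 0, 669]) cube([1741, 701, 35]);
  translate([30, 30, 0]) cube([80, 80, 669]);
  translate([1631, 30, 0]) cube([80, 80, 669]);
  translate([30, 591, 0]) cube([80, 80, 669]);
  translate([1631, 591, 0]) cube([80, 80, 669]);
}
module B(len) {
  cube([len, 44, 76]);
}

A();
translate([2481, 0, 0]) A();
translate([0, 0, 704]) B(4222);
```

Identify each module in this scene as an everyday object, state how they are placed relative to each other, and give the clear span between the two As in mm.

Second table starts at x = 2481; first ends at x = 1741; clear span = 2481 − 1741 = 740 mm.

A is a table. B is a beam. A beam spans the tops of two tables. The clear span between the two tables is 740 mm.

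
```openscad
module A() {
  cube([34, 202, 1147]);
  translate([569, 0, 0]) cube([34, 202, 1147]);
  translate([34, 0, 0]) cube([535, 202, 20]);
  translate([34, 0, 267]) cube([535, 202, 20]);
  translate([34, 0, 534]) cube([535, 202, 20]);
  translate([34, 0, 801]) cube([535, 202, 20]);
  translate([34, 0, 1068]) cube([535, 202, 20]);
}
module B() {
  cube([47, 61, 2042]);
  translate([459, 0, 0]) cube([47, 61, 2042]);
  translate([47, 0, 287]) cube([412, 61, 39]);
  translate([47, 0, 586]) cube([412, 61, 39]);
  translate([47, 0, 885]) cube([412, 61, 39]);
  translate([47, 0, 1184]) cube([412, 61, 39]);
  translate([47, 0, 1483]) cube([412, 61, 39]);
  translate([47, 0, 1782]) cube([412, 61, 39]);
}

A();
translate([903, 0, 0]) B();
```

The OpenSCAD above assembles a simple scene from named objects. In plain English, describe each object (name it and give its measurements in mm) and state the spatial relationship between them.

A is an open bookshelf. Two side panels, each 34 mm thick, 202 mm deep and 1147 mm tall, stand 603 mm apart (outside-to-outside). Between them sit 5 shelves, each 20 mm thick and 202 mm deep, spanning the full gap between the sides. The bottom shelf rests on the floor (its underside at z = 0) and the clear gap between one shelf's top and the next shelf's underside is 247 mm.

B is a straight ladder. Two 47×61 mm vertical rails, 2042 mm tall, stand 506 mm apart (outside-to-outside) with their front faces coplanar on the −y side. 6 rungs, each 61 mm deep and 39 mm tall, span between the inner faces of the rails, front faces flush with the rails. The lowest rung's underside is at z = 287 mm and rungs are spaced 299 mm apart (underside to underside).

The ladder is on the floor beside the bookshelf on its +x side.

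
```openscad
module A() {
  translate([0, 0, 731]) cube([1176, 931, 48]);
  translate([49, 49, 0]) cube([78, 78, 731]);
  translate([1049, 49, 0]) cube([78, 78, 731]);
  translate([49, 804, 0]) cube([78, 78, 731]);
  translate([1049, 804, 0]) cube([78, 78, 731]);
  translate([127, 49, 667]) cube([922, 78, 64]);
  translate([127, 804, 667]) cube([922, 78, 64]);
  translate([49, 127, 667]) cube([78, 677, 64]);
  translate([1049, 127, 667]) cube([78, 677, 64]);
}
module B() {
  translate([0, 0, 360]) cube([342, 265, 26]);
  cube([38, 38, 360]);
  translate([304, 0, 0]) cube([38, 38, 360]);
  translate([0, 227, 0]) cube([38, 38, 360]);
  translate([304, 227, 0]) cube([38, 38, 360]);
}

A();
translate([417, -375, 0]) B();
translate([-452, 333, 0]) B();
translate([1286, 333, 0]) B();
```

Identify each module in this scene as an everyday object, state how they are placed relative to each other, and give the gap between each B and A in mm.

Each stool's nearest face is 110 mm from the table's bounding box.

A is a table. B is a stool. Three stools sit around the table at the −y, −x, +x sides. The gap between each stool and the table is 110 mm.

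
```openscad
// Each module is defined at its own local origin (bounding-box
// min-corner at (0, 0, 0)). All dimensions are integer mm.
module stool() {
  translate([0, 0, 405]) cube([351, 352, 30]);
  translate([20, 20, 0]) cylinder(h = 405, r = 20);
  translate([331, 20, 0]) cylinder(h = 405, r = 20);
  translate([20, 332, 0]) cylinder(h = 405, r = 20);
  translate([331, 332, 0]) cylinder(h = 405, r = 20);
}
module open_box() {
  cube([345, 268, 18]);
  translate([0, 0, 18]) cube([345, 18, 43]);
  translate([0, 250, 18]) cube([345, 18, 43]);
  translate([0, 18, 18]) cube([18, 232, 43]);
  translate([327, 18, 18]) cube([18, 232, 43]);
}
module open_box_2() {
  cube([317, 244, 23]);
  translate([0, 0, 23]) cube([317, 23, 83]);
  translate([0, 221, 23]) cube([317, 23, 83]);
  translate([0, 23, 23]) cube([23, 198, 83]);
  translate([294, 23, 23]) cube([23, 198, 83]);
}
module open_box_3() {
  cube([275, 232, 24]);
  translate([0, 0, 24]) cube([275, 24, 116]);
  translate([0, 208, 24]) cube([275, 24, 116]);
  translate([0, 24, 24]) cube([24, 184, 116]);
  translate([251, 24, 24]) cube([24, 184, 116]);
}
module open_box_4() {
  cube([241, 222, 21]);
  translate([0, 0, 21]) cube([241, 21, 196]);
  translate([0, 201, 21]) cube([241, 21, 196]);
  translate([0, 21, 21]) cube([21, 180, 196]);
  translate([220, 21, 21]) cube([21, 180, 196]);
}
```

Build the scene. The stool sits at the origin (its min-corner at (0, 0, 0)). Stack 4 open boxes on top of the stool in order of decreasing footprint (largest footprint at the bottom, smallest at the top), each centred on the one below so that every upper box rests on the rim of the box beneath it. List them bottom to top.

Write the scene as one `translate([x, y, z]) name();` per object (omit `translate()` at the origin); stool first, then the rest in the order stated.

stool();
translate([3, 42, 435]) open_box();
translate([17, 54, 496]) open_box_2();
translate([38, 60, 602]) open_box_3();
translate([55, 65, 742]) open_box_4();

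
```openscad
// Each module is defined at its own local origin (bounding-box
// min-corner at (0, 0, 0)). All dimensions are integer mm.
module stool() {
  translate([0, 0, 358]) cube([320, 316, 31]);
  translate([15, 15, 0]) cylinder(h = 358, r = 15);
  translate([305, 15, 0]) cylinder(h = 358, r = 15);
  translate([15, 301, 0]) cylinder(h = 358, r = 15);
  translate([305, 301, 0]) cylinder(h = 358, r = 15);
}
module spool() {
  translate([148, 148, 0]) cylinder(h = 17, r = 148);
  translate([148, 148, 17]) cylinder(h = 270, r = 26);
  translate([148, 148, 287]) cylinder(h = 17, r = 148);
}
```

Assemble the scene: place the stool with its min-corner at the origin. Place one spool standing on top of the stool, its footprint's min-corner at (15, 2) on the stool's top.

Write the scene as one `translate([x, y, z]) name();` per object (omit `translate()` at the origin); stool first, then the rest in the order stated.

stool();
translate([15, 2, 389]) spool();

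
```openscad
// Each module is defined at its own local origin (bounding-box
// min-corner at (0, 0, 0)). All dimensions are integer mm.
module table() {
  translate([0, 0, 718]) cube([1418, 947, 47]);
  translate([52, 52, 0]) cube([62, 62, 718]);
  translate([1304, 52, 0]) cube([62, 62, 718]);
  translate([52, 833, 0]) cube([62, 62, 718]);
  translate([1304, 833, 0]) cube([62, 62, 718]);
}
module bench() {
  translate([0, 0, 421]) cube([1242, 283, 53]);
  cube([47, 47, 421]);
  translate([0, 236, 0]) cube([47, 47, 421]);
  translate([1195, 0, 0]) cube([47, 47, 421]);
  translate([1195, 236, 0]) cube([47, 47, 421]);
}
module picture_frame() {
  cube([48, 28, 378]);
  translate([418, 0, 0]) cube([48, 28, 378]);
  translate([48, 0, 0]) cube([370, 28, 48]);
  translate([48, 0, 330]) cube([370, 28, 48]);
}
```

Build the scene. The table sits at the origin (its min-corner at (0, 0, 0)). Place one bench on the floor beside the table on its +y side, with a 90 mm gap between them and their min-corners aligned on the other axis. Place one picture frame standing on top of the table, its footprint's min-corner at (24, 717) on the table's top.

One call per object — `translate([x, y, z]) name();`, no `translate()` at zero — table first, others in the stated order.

table();
translate([0, 1037, 0]) bench();
translate([24, 717, 765]) picture_frame();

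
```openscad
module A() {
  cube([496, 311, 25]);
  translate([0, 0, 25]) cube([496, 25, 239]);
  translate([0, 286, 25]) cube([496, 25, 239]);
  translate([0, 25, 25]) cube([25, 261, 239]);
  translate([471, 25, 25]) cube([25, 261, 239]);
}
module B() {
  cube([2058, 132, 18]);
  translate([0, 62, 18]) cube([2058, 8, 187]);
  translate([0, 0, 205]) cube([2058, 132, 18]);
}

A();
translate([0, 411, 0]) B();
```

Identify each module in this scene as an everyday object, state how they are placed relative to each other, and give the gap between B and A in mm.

A is an open box. B is an I-beam. The I-beam is on the floor beside the open box on its +y side. The gap between the I-beam and the open box is 100 mm.

The I-beam's nearest face is 100 mm from the open box's +y face.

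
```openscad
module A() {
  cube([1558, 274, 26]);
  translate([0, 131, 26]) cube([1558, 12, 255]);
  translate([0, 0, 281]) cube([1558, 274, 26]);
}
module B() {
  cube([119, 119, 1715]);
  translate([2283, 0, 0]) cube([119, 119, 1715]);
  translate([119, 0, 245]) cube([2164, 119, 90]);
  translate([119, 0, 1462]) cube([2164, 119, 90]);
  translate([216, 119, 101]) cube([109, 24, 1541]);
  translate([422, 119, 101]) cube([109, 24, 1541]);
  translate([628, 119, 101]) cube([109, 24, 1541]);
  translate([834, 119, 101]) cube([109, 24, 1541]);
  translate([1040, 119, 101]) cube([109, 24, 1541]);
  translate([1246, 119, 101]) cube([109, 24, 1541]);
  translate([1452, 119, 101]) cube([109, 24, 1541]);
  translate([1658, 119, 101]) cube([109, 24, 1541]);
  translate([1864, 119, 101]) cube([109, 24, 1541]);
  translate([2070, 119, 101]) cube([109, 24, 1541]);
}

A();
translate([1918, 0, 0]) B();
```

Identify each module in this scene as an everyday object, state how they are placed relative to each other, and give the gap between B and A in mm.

A is an I-beam. B is a fence section. The fence section is on the floor beside the I-beam on its +x side. The gap between the fence section and the I-beam is 360 mm.

The fence section's nearest face is 360 mm from the I-beam's +x face.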